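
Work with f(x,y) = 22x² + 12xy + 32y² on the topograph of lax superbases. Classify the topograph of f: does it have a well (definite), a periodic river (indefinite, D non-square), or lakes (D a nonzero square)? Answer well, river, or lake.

D = b²−4ac = 12² − 4·22·32 = -2672
D < 0 ⇒ definite ⇒ every region one sign ⇒ single well

well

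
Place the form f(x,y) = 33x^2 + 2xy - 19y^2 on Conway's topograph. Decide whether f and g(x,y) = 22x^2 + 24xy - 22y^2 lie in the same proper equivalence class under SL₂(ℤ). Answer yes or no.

D₁ = 2512, D₂ = 2512
river cycle of f (length 26): (-19, 36, 16), (16, 28, -27), (-27, 26, 17), (17, 42, -11), (-11, 46, 9), (9, 44, -16), (-16, 20, 33), (33, 46, -3), (-3, 50, 1), (1, 50, -3), … (16 more)
river cycle of g (length 34): (-22, 20, 24), (24, 28, -18), (-18, 44, 8), (8, 36, -38), (-38, 40, 6), (6, 44, -24), (-24, 4, 26), (26, 48, -2), (-2, 48, 26), (26, 4, -24), … (24 more)
cycles differ ⇒ inequivalent

no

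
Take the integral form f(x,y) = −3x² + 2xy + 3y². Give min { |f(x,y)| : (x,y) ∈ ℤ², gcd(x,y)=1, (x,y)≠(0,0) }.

river: ρ → (3,4,-2)
river: ρ → (-2,4,3)
river: ρ → (3,2,-3)
river: ρ → (-3,4,2)
river: ρ → (2,4,-3)
river: ρ → (-3,2,3)
closes: descent 0, river 6
min |a| on river = 2

2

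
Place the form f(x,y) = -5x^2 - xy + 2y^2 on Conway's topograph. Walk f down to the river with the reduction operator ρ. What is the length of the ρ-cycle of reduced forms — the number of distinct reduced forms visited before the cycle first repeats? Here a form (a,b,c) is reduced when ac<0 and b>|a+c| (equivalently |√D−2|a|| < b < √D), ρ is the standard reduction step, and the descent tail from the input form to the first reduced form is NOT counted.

D = 41, ⌊√D⌋ = 6
descent: ρ → (2,5,-2)  [lands on river]
river: ρ → (-2,3,4)
river: ρ → (4,5,-1)
river: ρ → (-1,5,4)
river: ρ → (4,3,-2)
river: ρ → (-2,5,2)
river: ρ → (2,3,-4)
river: ρ → (-4,5,1)
river: ρ → (1,5,-4)
river: ρ → (-4,3,2)
ρ-cycle length = 10 (tail of 1 descent step not counted)

10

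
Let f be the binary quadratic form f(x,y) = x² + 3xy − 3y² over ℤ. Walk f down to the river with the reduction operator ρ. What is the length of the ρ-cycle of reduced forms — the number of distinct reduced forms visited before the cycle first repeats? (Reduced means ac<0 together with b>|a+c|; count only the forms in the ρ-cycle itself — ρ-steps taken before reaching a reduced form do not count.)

D = 21, ⌊√D⌋ = 4
river: ρ → (-3,3,1)
river: ρ → (1,3,-3)
ρ-cycle length = 2 (tail of 0 descent steps not counted)

2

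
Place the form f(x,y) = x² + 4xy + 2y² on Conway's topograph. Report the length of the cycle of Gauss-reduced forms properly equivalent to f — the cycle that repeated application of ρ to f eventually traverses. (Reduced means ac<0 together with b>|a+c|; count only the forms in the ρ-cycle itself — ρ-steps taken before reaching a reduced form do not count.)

D = 8, ⌊√D⌋ = 2
descent: ρ → (2,0,-1)
descent: ρ → (-1,2,1)  [lands on river]
river: ρ → (1,2,-1)
ρ-cycle length = 2 (tail of 2 descent steps not counted)

2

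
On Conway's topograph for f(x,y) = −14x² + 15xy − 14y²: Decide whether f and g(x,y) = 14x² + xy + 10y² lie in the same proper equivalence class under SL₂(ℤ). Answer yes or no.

D₁ = -559, D₂ = -559
f is negative-definite; reduce −f:
−f: translate: b→13 (≡-15 mod 28), so (14,-15,14)→(14,13,13)
−f: flip: (14,13,13)→(13,-13,14)
−f: translate: b→13 (≡-13 mod 26), so (13,-13,14)→(13,13,14)
−f: reduced (well bottom): (13,13,14) with a≤c, −a<b≤a
flip sign back: reduced form of f is (-13,-13,-14)
g: flip: (14,1,10)→(10,-1,14)
g: reduced (well bottom): (10,-1,14) with a≤c, −a<b≤a
reduced forms (-13, -13, -14) vs (10, -1, 14) ⇒ inequivalent

no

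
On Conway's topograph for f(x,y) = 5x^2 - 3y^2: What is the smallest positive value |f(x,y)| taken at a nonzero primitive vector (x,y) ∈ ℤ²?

descent: ρ → (-3,6,2)  [lands on river]
river: ρ → (2,6,-3)
closes: descent 1, river 2
min |a| on river = 2

2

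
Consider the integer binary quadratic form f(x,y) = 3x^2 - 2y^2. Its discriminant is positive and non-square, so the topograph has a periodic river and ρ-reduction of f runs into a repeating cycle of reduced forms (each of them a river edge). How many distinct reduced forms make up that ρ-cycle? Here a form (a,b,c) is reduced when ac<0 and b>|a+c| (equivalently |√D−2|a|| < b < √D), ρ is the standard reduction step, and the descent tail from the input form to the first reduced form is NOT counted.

D = 24, ⌊√D⌋ = 4
descent: ρ → (-2,4,1)  [lands on river]
river: ρ → (1,4,-2)
ρ-cycle length = 2 (tail of 1 descent step not counted)

2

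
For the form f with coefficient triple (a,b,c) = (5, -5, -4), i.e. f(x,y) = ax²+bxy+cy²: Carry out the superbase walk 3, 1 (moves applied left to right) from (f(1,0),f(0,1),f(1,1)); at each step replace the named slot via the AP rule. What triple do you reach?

start (5,-4,-4) = (f(1,0),f(0,1),f(1,1))
replace slot 3: 2·(5+(-4)) − (-4) = 6 → (5,-4,6)
replace slot 1: 2·((-4)+6) − 5 = -1 → (-1,-4,6)

-1,-4,6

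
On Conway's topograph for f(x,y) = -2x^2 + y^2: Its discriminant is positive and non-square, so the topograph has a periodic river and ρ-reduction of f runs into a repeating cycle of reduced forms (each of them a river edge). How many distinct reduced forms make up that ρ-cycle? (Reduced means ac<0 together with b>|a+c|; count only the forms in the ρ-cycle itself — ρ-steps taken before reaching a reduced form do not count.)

D = 8, ⌊√D⌋ = 2
descent: ρ → (1,2,-1)  [lands on river]
river: ρ → (-1,2,1)
ρ-cycle length = 2 (tail of 1 descent step not counted)

2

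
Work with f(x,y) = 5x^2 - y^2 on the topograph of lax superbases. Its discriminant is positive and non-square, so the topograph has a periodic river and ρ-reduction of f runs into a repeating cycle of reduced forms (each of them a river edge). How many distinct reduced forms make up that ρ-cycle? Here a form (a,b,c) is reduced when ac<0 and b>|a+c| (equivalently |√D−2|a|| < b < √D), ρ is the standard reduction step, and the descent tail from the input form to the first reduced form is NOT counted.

D = 20, ⌊√D⌋ = 4
descent: ρ → (-1,4,1)  [lands on river]
river: ρ → (1,4,-1)
ρ-cycle length = 2 (tail of 1 descent step not counted)

2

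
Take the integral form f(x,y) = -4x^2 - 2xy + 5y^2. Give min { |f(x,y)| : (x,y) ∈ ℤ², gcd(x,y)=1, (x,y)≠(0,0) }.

descent: ρ → (5,2,-4)  [lands on river]
river: ρ → (-4,6,3)
river: ρ → (3,6,-4)
river: ρ → (-4,2,5)
river: ρ → (5,8,-1)
river: ρ → (-1,8,5)
closes: descent 1, river 6
min |a| on river = 1

1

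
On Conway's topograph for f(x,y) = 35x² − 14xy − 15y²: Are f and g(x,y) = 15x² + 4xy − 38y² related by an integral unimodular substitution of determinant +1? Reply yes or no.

D₁ = 2296, D₂ = 2296
river cycle of f (length 6): (-15, 44, 6), (6, 40, -29), (-29, 18, 17), (17, 16, -30), (-30, 44, 3), (3, 46, -15)
river cycle of g (length 8): (15, 34, -19), (-19, 42, 7), (7, 42, -19), (-19, 34, 15), (15, 26, -27), (-27, 28, 14), (14, 28, -27), (-27, 26, 15)
cycles differ ⇒ inequivalent

no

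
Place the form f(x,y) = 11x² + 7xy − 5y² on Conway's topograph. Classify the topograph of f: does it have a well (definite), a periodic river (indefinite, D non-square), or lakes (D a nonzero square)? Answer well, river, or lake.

D = b²−4ac = 7² − 4·11·(-5) = 269
D > 0 non-square ⇒ indefinite ⇒ periodic river

river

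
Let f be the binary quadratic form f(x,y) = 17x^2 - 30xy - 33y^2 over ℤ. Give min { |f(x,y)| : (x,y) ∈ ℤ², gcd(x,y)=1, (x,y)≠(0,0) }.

descent: ρ → (-33,30,17)  [lands on river]
river: ρ → (17,38,-25)
river: ρ → (-25,12,30)
river: ρ → (30,48,-7)
river: ρ → (-7,50,23)
river: ρ → (23,42,-15)
river: ρ → (-15,48,14)
river: ρ → (14,36,-33)
closes: descent 1, river 8
min |a| on river = 7

7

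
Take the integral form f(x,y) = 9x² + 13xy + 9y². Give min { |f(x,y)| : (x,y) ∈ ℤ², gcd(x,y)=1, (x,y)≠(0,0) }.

translate: b→-5 (≡13 mod 18), so (9,13,9)→(9,-5,5)
flip: (9,-5,5)→(5,5,9)
reduced (well bottom): (5,5,9) with a≤c, −a<b≤a
well minimum = a = 5

5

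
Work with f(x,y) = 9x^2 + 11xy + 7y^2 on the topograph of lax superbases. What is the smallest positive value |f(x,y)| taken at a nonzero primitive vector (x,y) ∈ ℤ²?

translate: b→-7 (≡11 mod 18), so (9,11,7)→(9,-7,5)
flip: (9,-7,5)→(5,7,9)
translate: b→-3 (≡7 mod 10), so (5,7,9)→(5,-3,7)
reduced (well bottom): (5,-3,7) with a≤c, −a<b≤a
well minimum = a = 5

5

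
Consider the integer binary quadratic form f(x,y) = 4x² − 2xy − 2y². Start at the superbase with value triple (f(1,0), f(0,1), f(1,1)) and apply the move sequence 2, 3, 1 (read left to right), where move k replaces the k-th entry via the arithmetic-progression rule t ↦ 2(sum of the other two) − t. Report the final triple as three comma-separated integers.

start (4,-2,0) = (f(1,0),f(0,1),f(1,1))
replace slot 2: 2·(4+0) − (-2) = 10 → (4,10,0)
replace slot 3: 2·(4+10) − 0 = 28 → (4,10,28)
replace slot 1: 2·(10+28) − 4 = 72 → (72,10,28)

72,10,28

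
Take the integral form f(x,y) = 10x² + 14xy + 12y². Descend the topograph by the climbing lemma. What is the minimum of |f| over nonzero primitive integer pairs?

translate: b→-6 (≡14 mod 20), so (10,14,12)→(10,-6,8)
flip: (10,-6,8)→(8,6,10)
reduced (well bottom): (8,6,10) with a≤c, −a<b≤a
well minimum = a = 8

8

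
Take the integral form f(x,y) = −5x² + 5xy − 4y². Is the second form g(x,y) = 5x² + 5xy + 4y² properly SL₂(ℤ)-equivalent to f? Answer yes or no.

D₁ = -55, D₂ = -55
f is negative-definite; reduce −f:
−f: translate: b→5 (≡-5 mod 10), so (5,-5,4)→(5,5,4)
−f: flip: (5,5,4)→(4,-5,5)
−f: translate: b→3 (≡-5 mod 8), so (4,-5,5)→(4,3,4)
−f: reduced (well bottom): (4,3,4) with a≤c, −a<b≤a
flip sign back: reduced form of f is (-4,-3,-4)
g: flip: (5,5,4)→(4,-5,5)
g: translate: b→3 (≡-5 mod 8), so (4,-5,5)→(4,3,4)
g: reduced (well bottom): (4,3,4) with a≤c, −a<b≤a
reduced forms (-4, -3, -4) vs (4, 3, 4) ⇒ inequivalent

no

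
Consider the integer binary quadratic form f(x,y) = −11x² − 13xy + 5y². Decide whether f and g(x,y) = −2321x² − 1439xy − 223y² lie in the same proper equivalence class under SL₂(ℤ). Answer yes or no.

D₁ = 389, D₂ = 389
river cycle of f (length 14): (5, 13, -11), (-11, 9, 7), (7, 19, -1), (-1, 19, 7), (7, 9, -11), (-11, 13, 5), (5, 17, -5), (-5, 13, 11), (11, 9, -7), (-7, 19, 1), … (4 more)
river cycle of g (length 14): (-11, 9, 7), (7, 19, -1), (-1, 19, 7), (7, 9, -11), (-11, 13, 5), (5, 17, -5), (-5, 13, 11), (11, 9, -7), (-7, 19, 1), (1, 19, -7), … (4 more)
cycles coincide ⇒ equivalent

yes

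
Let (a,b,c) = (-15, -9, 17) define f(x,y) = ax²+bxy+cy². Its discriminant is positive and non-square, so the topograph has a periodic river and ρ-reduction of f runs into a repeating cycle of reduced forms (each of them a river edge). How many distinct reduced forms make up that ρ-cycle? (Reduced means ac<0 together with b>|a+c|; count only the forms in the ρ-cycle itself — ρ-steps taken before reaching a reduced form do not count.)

D = 1101, ⌊√D⌋ = 33
descent: ρ → (17,9,-15)  [lands on river]
river: ρ → (-15,21,11)
river: ρ → (11,23,-13)
river: ρ → (-13,29,5)
river: ρ → (5,31,-7)
river: ρ → (-7,25,17)
ρ-cycle length = 6 (tail of 1 descent step not counted)

6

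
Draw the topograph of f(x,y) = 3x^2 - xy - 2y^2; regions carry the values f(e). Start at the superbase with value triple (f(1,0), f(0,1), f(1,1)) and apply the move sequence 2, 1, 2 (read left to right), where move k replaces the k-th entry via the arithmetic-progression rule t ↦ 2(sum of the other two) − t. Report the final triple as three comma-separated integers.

start (3,-2,0) = (f(1,0),f(0,1),f(1,1))
replace slot 2: 2·(3+0) − (-2) = 8 → (3,8,0)
replace slot 1: 2·(8+0) − 3 = 13 → (13,8,0)
replace slot 2: 2·(13+0) − 8 = 18 → (13,18,0)

13,18,0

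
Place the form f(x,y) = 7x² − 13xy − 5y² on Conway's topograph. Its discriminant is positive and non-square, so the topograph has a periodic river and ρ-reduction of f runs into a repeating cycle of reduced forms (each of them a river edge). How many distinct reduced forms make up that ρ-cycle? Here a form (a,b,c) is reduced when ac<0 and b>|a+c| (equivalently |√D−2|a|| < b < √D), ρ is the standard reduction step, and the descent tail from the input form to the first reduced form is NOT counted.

D = 309, ⌊√D⌋ = 17
descent: ρ → (-5,13,7)  [lands on river]
river: ρ → (7,15,-3)
river: ρ → (-3,15,7)
river: ρ → (7,13,-5)
river: ρ → (-5,17,1)
river: ρ → (1,17,-5)
ρ-cycle length = 6 (tail of 1 descent step not counted)

6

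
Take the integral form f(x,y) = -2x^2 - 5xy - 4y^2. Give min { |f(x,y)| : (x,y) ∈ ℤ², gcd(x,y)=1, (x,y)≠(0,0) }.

translate: b→1 (≡5 mod 4), so (2,5,4)→(2,1,1)
flip: (2,1,1)→(1,-1,2)
translate: b→1 (≡-1 mod 2), so (1,-1,2)→(1,1,2)
reduced (well bottom): (1,1,2) with a≤c, −a<b≤a
well minimum |f| = |-1| = 1 (negative-definite)

1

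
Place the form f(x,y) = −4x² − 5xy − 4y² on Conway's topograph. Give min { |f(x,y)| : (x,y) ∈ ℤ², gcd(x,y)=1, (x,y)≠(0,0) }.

translate: b→-3 (≡5 mod 8), so (4,5,4)→(4,-3,3)
flip: (4,-3,3)→(3,3,4)
reduced (well bottom): (3,3,4) with a≤c, −a<b≤a
well minimum |f| = |-3| = 3 (negative-definite)

3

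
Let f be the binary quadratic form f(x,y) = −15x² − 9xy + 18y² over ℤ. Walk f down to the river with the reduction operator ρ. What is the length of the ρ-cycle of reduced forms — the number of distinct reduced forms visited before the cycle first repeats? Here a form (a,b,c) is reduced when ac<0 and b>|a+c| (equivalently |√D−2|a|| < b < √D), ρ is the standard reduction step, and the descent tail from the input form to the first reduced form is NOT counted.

D = 1161, ⌊√D⌋ = 34
descent: ρ → (18,9,-15)  [lands on river]
river: ρ → (-15,21,12)
river: ρ → (12,27,-9)
river: ρ → (-9,27,12)
river: ρ → (12,21,-15)
river: ρ → (-15,9,18)
river: ρ → (18,27,-6)
river: ρ → (-6,33,3)
river: ρ → (3,33,-6)
river: ρ → (-6,27,18)
ρ-cycle length = 10 (tail of 1 descent step not counted)

10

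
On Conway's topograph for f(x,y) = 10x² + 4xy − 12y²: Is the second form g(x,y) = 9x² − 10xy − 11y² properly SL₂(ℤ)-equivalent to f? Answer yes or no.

D₁ = 496, D₂ = 496
river cycle of f (length 8): (-12, 20, 2), (2, 20, -12), (-12, 4, 10), (10, 16, -6), (-6, 20, 4), (4, 20, -6), (-6, 16, 10), (10, 4, -12)
river cycle of g (length 16): (-11, 10, 9), (9, 8, -12), (-12, 16, 5), (5, 14, -15), (-15, 16, 4), (4, 16, -15), (-15, 14, 5), (5, 16, -12), (-12, 8, 9), (9, 10, -11), … (6 more)
cycles differ ⇒ inequivalent

no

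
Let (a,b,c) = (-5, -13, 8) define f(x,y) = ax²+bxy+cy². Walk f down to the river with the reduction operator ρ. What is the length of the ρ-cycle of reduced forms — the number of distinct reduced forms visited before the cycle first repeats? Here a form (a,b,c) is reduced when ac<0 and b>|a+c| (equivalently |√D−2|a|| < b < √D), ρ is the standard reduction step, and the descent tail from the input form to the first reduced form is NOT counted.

D = 329, ⌊√D⌋ = 18
descent: ρ → (8,13,-5)  [lands on river]
river: ρ → (-5,17,2)
river: ρ → (2,15,-13)
river: ρ → (-13,11,4)
river: ρ → (4,13,-10)
river: ρ → (-10,7,7)
river: ρ → (7,7,-10)
river: ρ → (-10,13,4)
river: ρ → (4,11,-13)
river: ρ → (-13,15,2)
river: ρ → (2,17,-5)
river: ρ → (-5,13,8)
river: ρ → (8,3,-10)
river: ρ → (-10,17,1)
river: ρ → (1,17,-10)
river: ρ → (-10,3,8)
ρ-cycle length = 16 (tail of 1 descent step not counted)

16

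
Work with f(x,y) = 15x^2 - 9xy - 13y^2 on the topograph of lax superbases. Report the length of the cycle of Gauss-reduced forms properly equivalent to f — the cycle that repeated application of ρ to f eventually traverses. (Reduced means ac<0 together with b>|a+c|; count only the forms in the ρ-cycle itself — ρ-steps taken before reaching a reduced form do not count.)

D = 861, ⌊√D⌋ = 29
descent: ρ → (-13,9,15)  [lands on river]
river: ρ → (15,21,-7)
river: ρ → (-7,21,15)
river: ρ → (15,9,-13)
river: ρ → (-13,17,11)
river: ρ → (11,27,-3)
river: ρ → (-3,27,11)
river: ρ → (11,17,-13)
ρ-cycle length = 8 (tail of 1 descent step not counted)

8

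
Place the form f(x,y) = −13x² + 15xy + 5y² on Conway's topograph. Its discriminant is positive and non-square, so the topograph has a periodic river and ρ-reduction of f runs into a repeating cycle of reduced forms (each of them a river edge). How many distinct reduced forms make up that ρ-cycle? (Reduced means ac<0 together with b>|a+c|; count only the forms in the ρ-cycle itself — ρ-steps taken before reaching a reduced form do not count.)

D = 485, ⌊√D⌋ = 22
river: ρ → (5,15,-13)
river: ρ → (-13,11,7)
river: ρ → (7,17,-7)
river: ρ → (-7,11,13)
river: ρ → (13,15,-5)
river: ρ → (-5,15,13)
river: ρ → (13,11,-7)
river: ρ → (-7,17,7)
river: ρ → (7,11,-13)
river: ρ → (-13,15,5)
ρ-cycle length = 10 (tail of 0 descent steps not counted)

10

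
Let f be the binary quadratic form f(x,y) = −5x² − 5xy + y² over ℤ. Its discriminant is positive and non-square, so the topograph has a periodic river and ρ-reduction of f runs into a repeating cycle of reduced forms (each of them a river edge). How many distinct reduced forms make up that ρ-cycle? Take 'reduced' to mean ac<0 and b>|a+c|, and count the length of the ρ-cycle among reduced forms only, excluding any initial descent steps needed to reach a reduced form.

D = 45, ⌊√D⌋ = 6
descent: ρ → (1,5,-5)  [lands on river]
river: ρ → (-5,5,1)
ρ-cycle length = 2 (tail of 1 descent step not counted)

2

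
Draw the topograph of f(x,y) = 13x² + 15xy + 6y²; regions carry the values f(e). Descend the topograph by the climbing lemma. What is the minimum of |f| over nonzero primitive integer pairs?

translate: b→-11 (≡15 mod 26), so (13,15,6)→(13,-11,4)
flip: (13,-11,4)→(4,11,13)
translate: b→3 (≡11 mod 8), so (4,11,13)→(4,3,6)
reduced (well bottom): (4,3,6) with a≤c, −a<b≤a
well minimum = a = 4

4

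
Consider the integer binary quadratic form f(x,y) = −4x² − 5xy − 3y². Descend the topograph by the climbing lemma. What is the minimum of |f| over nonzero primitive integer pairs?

translate: b→-3 (≡5 mod 8), so (4,5,3)→(4,-3,2)
flip: (4,-3,2)→(2,3,4)
translate: b→-1 (≡3 mod 4), so (2,3,4)→(2,-1,3)
reduced (well bottom): (2,-1,3) with a≤c, −a<b≤a
well minimum |f| = |-2| = 2 (negative-definite)

2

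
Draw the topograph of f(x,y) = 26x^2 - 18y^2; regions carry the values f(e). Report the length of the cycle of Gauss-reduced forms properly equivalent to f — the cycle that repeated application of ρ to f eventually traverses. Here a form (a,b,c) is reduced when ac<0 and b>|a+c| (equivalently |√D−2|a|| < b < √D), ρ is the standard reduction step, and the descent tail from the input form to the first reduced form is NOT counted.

D = 1872, ⌊√D⌋ = 43
descent: ρ → (-18,36,8)  [lands on river]
river: ρ → (8,28,-34)
river: ρ → (-34,40,2)
river: ρ → (2,40,-34)
river: ρ → (-34,28,8)
river: ρ → (8,36,-18)
ρ-cycle length = 6 (tail of 1 descent step not counted)

6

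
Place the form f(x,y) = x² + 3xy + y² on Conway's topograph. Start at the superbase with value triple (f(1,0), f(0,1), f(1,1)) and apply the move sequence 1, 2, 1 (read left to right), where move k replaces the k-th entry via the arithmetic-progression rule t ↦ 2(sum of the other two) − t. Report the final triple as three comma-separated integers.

start (1,1,5) = (f(1,0),f(0,1),f(1,1))
replace slot 1: 2·(1+5) − 1 = 11 → (11,1,5)
replace slot 2: 2·(11+5) − 1 = 31 → (11,31,5)
replace slot 1: 2·(31+5) − 11 = 61 → (61,31,5)

61,31,5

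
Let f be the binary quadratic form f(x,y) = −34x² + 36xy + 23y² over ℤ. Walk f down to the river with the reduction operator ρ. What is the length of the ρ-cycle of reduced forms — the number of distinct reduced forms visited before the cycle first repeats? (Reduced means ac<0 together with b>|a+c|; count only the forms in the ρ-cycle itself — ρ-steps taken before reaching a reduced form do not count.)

D = 4424, ⌊√D⌋ = 66
river: ρ → (23,56,-14)
river: ρ → (-14,56,23)
river: ρ → (23,36,-34)
river: ρ → (-34,32,25)
river: ρ → (25,18,-41)
river: ρ → (-41,64,2)
river: ρ → (2,64,-41)
river: ρ → (-41,18,25)
river: ρ → (25,32,-34)
river: ρ → (-34,36,23)
ρ-cycle length = 10 (tail of 0 descent steps not counted)

10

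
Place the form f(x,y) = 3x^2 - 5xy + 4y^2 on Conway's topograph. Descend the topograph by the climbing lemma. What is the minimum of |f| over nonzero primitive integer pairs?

translate: b→1 (≡-5 mod 6), so (3,-5,4)→(3,1,2)
flip: (3,1,2)→(2,-1,3)
reduced (well bottom): (2,-1,3) with a≤c, −a<b≤a
well minimum = a = 2

2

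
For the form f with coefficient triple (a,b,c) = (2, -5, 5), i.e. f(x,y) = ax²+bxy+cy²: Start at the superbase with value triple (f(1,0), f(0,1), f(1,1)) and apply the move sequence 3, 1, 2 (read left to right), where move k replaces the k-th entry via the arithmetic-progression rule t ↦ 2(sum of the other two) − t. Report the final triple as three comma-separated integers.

start (2,5,2) = (f(1,0),f(0,1),f(1,1))
replace slot 3: 2·(2+5) − 2 = 12 → (2,5,12)
replace slot 1: 2·(5+12) − 2 = 32 → (32,5,12)
replace slot 2: 2·(32+12) − 5 = 83 → (32,83,12)

32,83,12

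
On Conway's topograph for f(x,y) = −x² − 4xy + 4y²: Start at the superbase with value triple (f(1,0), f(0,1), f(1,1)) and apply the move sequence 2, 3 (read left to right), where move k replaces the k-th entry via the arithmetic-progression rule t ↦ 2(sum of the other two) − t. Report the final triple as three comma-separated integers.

start (-1,4,-1) = (f(1,0),f(0,1),f(1,1))
replace slot 2: 2·((-1)+(-1)) − 4 = -8 → (-1,-8,-1)
replace slot 3: 2·((-1)+(-8)) − (-1) = -17 → (-1,-8,-17)

-1,-8,-17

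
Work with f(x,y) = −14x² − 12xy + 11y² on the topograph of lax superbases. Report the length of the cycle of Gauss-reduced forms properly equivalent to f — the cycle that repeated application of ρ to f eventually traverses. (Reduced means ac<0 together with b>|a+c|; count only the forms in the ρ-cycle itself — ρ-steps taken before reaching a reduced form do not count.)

D = 760, ⌊√D⌋ = 27
descent: ρ → (11,12,-14)  [lands on river]
river: ρ → (-14,16,9)
river: ρ → (9,20,-10)
river: ρ → (-10,20,9)
river: ρ → (9,16,-14)
river: ρ → (-14,12,11)
river: ρ → (11,10,-15)
river: ρ → (-15,20,6)
river: ρ → (6,16,-21)
river: ρ → (-21,26,1)
river: ρ → (1,26,-21)
river: ρ → (-21,16,6)
river: ρ → (6,20,-15)
river: ρ → (-15,10,11)
ρ-cycle length = 14 (tail of 1 descent step not counted)

14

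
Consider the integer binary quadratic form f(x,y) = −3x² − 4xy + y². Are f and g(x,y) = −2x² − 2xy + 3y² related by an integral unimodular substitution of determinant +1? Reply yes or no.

D₁ = 28, D₂ = 28
river cycle of f (length 4): (1, 4, -3), (-3, 2, 2), (2, 2, -3), (-3, 4, 1)
river cycle of g (length 4): (3, 2, -2), (-2, 2, 3), (3, 4, -1), (-1, 4, 3)
cycles differ ⇒ inequivalent

no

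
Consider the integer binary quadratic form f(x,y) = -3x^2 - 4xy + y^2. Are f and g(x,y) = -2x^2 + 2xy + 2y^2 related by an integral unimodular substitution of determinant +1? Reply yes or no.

D₁ = 28, D₂ = 20
discriminants differ ⇒ not SL₂(ℤ)-equivalent

no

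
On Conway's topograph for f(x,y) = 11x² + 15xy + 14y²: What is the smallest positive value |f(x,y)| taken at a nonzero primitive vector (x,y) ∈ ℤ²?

translate: b→-7 (≡15 mod 22), so (11,15,14)→(11,-7,10)
flip: (11,-7,10)→(10,7,11)
reduced (well bottom): (10,7,11) with a≤c, −a<b≤a
well minimum = a = 10

10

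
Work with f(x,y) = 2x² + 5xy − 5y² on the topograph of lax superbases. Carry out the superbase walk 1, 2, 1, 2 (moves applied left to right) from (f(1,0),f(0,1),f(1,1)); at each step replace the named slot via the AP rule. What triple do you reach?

start (2,-5,2) = (f(1,0),f(0,1),f(1,1))
replace slot 1: 2·((-5)+2) − 2 = -8 → (-8,-5,2)
replace slot 2: 2·((-8)+2) − (-5) = -7 → (-8,-7,2)
replace slot 1: 2·((-7)+2) − (-8) = -2 → (-2,-7,2)
replace slot 2: 2·((-2)+2) − (-7) = 7 → (-2,7,2)

-2,7,2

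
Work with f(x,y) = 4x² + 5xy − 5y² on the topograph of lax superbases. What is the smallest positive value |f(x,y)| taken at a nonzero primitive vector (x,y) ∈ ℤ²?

river: ρ → (-5,5,4)
river: ρ → (4,3,-6)
river: ρ → (-6,9,1)
river: ρ → (1,9,-6)
river: ρ → (-6,3,4)
river: ρ → (4,5,-5)
closes: descent 0, river 6
min |a| on river = 1

1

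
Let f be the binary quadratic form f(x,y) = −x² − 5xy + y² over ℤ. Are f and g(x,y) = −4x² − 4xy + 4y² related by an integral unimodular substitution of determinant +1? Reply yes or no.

D₁ = 29, D₂ = 80
discriminants differ ⇒ not SL₂(ℤ)-equivalent

no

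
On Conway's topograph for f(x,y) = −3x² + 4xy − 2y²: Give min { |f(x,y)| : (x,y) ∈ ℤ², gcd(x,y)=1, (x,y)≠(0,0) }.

translate: b→2 (≡-4 mod 6), so (3,-4,2)→(3,2,1)
flip: (3,2,1)→(1,-2,3)
translate: b→0 (≡-2 mod 2), so (1,-2,3)→(1,0,2)
reduced (well bottom): (1,0,2) with a≤c, −a<b≤a
well minimum |f| = |-1| = 1 (negative-definite)

1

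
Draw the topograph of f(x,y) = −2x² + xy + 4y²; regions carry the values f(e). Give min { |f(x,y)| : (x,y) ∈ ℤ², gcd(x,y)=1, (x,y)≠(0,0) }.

descent: ρ → (4,-1,-2)
descent: ρ → (-2,5,1)  [lands on river]
river: ρ → (1,5,-2)
river: ρ → (-2,3,3)
river: ρ → (3,3,-2)
closes: descent 2, river 4
min |a| on river = 1

1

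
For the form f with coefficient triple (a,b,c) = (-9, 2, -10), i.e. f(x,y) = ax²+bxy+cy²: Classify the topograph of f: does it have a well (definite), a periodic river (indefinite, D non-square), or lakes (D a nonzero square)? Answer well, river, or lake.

D = b²−4ac = 2² − 4·(-9)·(-10) = -356
D < 0 ⇒ definite ⇒ every region one sign ⇒ single well

well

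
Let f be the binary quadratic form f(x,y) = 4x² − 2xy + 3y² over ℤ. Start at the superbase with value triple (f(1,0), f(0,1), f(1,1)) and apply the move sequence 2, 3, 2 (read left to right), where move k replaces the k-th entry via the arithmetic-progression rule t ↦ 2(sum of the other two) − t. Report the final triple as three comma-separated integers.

start (4,3,5) = (f(1,0),f(0,1),f(1,1))
replace slot 2: 2·(4+5) − 3 = 15 → (4,15,5)
replace slot 3: 2·(4+15) − 5 = 33 → (4,15,33)
replace slot 2: 2·(4+33) − 15 = 59 → (4,59,33)

4,59,33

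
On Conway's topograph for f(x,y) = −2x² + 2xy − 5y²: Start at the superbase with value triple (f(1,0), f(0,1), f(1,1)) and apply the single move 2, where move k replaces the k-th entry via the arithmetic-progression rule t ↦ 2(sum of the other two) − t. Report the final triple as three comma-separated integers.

start (-2,-5,-5) = (f(1,0),f(0,1),f(1,1))
replace slot 2: 2·((-2)+(-5)) − (-5) = -9 → (-2,-9,-5)

-2,-9,-5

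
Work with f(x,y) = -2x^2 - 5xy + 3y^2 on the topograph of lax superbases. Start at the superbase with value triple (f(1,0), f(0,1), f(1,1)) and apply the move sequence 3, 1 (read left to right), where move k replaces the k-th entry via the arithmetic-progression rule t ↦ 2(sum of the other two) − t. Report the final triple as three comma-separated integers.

start (-2,3,-4) = (f(1,0),f(0,1),f(1,1))
replace slot 3: 2·((-2)+3) − (-4) = 6 → (-2,3,6)
replace slot 1: 2·(3+6) − (-2) = 20 → (20,3,6)

20,3,6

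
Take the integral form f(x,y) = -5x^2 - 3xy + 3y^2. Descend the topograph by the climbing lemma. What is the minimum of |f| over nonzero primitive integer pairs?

descent: ρ → (3,3,-5)  [lands on river]
river: ρ → (-5,7,1)
river: ρ → (1,7,-5)
river: ρ → (-5,3,3)
closes: descent 1, river 4
min |a| on river = 1

1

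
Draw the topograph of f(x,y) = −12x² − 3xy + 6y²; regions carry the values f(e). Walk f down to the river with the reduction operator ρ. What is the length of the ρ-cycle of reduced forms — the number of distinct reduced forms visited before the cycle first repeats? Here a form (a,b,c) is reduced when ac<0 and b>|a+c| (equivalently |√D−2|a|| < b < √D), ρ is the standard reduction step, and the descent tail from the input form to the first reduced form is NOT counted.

D = 297, ⌊√D⌋ = 17
descent: ρ → (6,15,-3)  [lands on river]
river: ρ → (-3,15,6)
river: ρ → (6,9,-9)
river: ρ → (-9,9,6)
ρ-cycle length = 4 (tail of 1 descent step not counted)

4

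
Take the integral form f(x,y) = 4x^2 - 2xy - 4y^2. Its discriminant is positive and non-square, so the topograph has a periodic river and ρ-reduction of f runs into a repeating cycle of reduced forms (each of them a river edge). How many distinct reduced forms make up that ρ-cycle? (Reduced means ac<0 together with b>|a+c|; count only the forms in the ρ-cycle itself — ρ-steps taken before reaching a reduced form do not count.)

D = 68, ⌊√D⌋ = 8
descent: ρ → (-4,2,4)  [lands on river]
river: ρ → (4,6,-2)
river: ρ → (-2,6,4)
river: ρ → (4,2,-4)
river: ρ → (-4,6,2)
river: ρ → (2,6,-4)
ρ-cycle length = 6 (tail of 1 descent step not counted)

6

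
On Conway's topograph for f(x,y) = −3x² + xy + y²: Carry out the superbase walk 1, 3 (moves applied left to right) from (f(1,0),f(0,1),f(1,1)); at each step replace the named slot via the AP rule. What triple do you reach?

start (-3,1,-1) = (f(1,0),f(0,1),f(1,1))
replace slot 1: 2·(1+(-1)) − (-3) = 3 → (3,1,-1)
replace slot 3: 2·(3+1) − (-1) = 9 → (3,1,9)

3,1,9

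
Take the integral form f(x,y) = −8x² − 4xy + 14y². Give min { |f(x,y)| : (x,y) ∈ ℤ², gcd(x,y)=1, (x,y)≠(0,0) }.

descent: ρ → (14,4,-8)
descent: ρ → (-8,12,10)  [lands on river]
river: ρ → (10,8,-10)
river: ρ → (-10,12,8)
river: ρ → (8,20,-2)
river: ρ → (-2,20,8)
river: ρ → (8,12,-10)
river: ρ → (-10,8,10)
river: ρ → (10,12,-8)
river: ρ → (-8,20,2)
river: ρ → (2,20,-8)
closes: descent 2, river 10
min |a| on river = 2

2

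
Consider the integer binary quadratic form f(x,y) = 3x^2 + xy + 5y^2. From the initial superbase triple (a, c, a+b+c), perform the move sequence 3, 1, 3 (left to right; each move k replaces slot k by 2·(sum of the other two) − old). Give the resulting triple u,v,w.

start (3,5,9) = (f(1,0),f(0,1),f(1,1))
replace slot 3: 2·(3+5) − 9 = 7 → (3,5,7)
replace slot 1: 2·(5+7) − 3 = 21 → (21,5,7)
replace slot 3: 2·(21+5) − 7 = 45 → (21,5,45)

21,5,45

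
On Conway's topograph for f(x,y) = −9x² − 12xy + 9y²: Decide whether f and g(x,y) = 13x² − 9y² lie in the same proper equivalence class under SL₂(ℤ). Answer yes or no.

D₁ = 468, D₂ = 468
river cycle of f (length 10): (9, 12, -9), (-9, 6, 12), (12, 18, -3), (-3, 18, 12), (12, 6, -9), (-9, 12, 9), (9, 6, -12), (-12, 18, 3), (3, 18, -12), (-12, 6, 9)
river cycle of g (length 6): (-9, 18, 4), (4, 14, -17), (-17, 20, 1), (1, 20, -17), (-17, 14, 4), (4, 18, -9)
cycles differ ⇒ inequivalent

no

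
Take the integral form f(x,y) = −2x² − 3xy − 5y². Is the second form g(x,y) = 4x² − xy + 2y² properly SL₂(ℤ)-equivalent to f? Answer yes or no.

D₁ = -31, D₂ = -31
f is negative-definite; reduce −f:
−f: translate: b→-1 (≡3 mod 4), so (2,3,5)→(2,-1,4)
−f: reduced (well bottom): (2,-1,4) with a≤c, −a<b≤a
flip sign back: reduced form of f is (-2,1,-4)
g: flip: (4,-1,2)→(2,1,4)
g: reduced (well bottom): (2,1,4) with a≤c, −a<b≤a
reduced forms (-2, 1, -4) vs (2, 1, 4) ⇒ inequivalent

no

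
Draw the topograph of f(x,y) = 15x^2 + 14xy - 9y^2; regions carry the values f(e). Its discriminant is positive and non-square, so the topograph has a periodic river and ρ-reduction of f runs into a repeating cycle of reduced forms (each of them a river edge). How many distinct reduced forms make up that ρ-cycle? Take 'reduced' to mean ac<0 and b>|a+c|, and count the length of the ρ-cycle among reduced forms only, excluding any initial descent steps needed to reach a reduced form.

D = 736, ⌊√D⌋ = 27
river: ρ → (-9,22,7)
river: ρ → (7,20,-12)
river: ρ → (-12,4,15)
river: ρ → (15,26,-1)
river: ρ → (-1,26,15)
river: ρ → (15,4,-12)
river: ρ → (-12,20,7)
river: ρ → (7,22,-9)
river: ρ → (-9,14,15)
river: ρ → (15,16,-8)
river: ρ → (-8,16,15)
river: ρ → (15,14,-9)
ρ-cycle length = 12 (tail of 0 descent steps not counted)

12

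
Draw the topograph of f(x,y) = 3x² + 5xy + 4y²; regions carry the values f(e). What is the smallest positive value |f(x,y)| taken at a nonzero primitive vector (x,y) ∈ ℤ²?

translate: b→-1 (≡5 mod 6), so (3,5,4)→(3,-1,2)
flip: (3,-1,2)→(2,1,3)
reduced (well bottom): (2,1,3) with a≤c, −a<b≤a
well minimum = a = 2

2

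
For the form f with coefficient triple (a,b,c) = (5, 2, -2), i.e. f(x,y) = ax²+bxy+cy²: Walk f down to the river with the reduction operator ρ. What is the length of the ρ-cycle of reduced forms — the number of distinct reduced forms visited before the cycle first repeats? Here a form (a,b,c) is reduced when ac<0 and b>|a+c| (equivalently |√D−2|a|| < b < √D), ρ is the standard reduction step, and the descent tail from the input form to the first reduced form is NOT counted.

D = 44, ⌊√D⌋ = 6
descent: ρ → (-2,6,1)  [lands on river]
river: ρ → (1,6,-2)
ρ-cycle length = 2 (tail of 1 descent step not counted)

2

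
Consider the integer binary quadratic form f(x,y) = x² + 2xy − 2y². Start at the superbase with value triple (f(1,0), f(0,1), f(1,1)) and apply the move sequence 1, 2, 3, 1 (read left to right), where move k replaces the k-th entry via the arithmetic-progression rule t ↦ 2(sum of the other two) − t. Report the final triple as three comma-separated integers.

start (1,-2,1) = (f(1,0),f(0,1),f(1,1))
replace slot 1: 2·((-2)+1) − 1 = -3 → (-3,-2,1)
replace slot 2: 2·((-3)+1) − (-2) = -2 → (-3,-2,1)
replace slot 3: 2·((-3)+(-2)) − 1 = -11 → (-3,-2,-11)
replace slot 1: 2·((-2)+(-11)) − (-3) = -23 → (-23,-2,-11)

-23,-2,-11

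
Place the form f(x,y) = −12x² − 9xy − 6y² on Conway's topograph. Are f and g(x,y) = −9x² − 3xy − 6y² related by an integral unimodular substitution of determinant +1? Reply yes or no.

D₁ = -207, D₂ = -207
f is negative-definite; reduce −f:
−f: flip: (12,9,6)→(6,-9,12)
−f: translate: b→3 (≡-9 mod 12), so (6,-9,12)→(6,3,9)
−f: reduced (well bottom): (6,3,9) with a≤c, −a<b≤a
flip sign back: reduced form of f is (-6,-3,-9)
g is negative-definite; reduce −g:
−g: flip: (9,3,6)→(6,-3,9)
−g: reduced (well bottom): (6,-3,9) with a≤c, −a<b≤a
flip sign back: reduced form of g is (-6,3,-9)
reduced forms (-6, -3, -9) vs (-6, 3, -9) ⇒ inequivalent

no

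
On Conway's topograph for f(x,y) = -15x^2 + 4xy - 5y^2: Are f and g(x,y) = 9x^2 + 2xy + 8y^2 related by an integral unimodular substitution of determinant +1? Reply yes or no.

D₁ = -284, D₂ = -284
f is negative-definite; reduce −f:
−f: flip: (15,-4,5)→(5,4,15)
−f: reduced (well bottom): (5,4,15) with a≤c, −a<b≤a
flip sign back: reduced form of f is (-5,-4,-15)
g: flip: (9,2,8)→(8,-2,9)
g: reduced (well bottom): (8,-2,9) with a≤c, −a<b≤a
reduced forms (-5, -4, -15) vs (8, -2, 9) ⇒ inequivalent

no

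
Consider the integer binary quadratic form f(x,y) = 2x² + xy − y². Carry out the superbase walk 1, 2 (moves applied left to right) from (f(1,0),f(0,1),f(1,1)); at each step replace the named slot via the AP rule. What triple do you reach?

start (2,-1,2) = (f(1,0),f(0,1),f(1,1))
replace slot 1: 2·((-1)+2) − 2 = 0 → (0,-1,2)
replace slot 2: 2·(0+2) − (-1) = 5 → (0,5,2)

0,5,2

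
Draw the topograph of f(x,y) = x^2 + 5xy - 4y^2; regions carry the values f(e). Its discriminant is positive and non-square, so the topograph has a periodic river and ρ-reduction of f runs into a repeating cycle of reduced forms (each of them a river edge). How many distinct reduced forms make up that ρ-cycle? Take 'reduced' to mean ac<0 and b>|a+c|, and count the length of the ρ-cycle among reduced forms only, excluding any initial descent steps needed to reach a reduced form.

D = 41, ⌊√D⌋ = 6
river: ρ → (-4,3,2)
river: ρ → (2,5,-2)
river: ρ → (-2,3,4)
river: ρ → (4,5,-1)
river: ρ → (-1,5,4)
river: ρ → (4,3,-2)
river: ρ → (-2,5,2)
river: ρ → (2,3,-4)
river: ρ → (-4,5,1)
river: ρ → (1,5,-4)
ρ-cycle length = 10 (tail of 0 descent steps not counted)

10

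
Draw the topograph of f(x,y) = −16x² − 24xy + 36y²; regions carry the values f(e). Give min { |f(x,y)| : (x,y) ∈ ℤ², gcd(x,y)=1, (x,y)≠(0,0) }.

descent: ρ → (36,24,-16)  [lands on river]
river: ρ → (-16,40,20)
river: ρ → (20,40,-16)
river: ρ → (-16,24,36)
river: ρ → (36,48,-4)
river: ρ → (-4,48,36)
closes: descent 1, river 6
min |a| on river = 4

4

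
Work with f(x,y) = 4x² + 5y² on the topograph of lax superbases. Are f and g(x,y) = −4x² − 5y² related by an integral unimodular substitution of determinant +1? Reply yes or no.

D₁ = -80, D₂ = -80
f: reduced (well bottom): (4,0,5) with a≤c, −a<b≤a
g is negative-definite; reduce −g:
−g: reduced (well bottom): (4,0,5) with a≤c, −a<b≤a
flip sign back: reduced form of g is (-4,0,-5)
reduced forms (4, 0, 5) vs (-4, 0, -5) ⇒ inequivalent

no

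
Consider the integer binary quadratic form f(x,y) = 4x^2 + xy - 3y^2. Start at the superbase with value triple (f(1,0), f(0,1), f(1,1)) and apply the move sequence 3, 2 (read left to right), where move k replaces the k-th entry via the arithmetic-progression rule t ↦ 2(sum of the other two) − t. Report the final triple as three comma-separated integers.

start (4,-3,2) = (f(1,0),f(0,1),f(1,1))
replace slot 3: 2·(4+(-3)) − 2 = 0 → (4,-3,0)
replace slot 2: 2·(4+0) − (-3) = 11 → (4,11,0)

4,11,0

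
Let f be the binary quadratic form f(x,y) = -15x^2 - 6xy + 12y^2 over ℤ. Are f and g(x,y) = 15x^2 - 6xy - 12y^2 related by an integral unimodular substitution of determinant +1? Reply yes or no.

D₁ = 756, D₂ = 756
river cycle of f (length 6): (12, 6, -15), (-15, 24, 3), (3, 24, -15), (-15, 6, 12), (12, 18, -9), (-9, 18, 12)
river cycle of g (length 6): (-12, 6, 15), (15, 24, -3), (-3, 24, 15), (15, 6, -12), (-12, 18, 9), (9, 18, -12)
cycles differ ⇒ inequivalent

no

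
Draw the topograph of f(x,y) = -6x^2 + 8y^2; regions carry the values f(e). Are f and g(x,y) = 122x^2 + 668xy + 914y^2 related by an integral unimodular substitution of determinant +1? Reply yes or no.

D₁ = 192, D₂ = 192
river cycle of f (length 2): (-6, 12, 2), (2, 12, -6)
river cycle of g (length 2): (-6, 12, 2), (2, 12, -6)
cycles coincide ⇒ equivalent

yes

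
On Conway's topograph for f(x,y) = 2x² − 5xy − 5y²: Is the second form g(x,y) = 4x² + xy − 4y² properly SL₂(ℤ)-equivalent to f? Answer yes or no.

D₁ = 65, D₂ = 65
river cycle of f (length 6): (-5, 5, 2), (2, 7, -2), (-2, 5, 5), (5, 5, -2), (-2, 7, 2), (2, 5, -5)
river cycle of g (length 6): (-4, 7, 1), (1, 7, -4), (-4, 1, 4), (4, 7, -1), (-1, 7, 4), (4, 1, -4)
cycles differ ⇒ inequivalent

no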